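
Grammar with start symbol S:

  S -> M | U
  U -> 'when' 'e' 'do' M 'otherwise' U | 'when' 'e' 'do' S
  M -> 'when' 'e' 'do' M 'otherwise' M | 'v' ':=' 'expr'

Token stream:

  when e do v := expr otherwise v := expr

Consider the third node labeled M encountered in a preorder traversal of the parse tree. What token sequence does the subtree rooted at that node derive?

v := expr

[S [M when e do [M v := expr] otherwise [M v := expr]]]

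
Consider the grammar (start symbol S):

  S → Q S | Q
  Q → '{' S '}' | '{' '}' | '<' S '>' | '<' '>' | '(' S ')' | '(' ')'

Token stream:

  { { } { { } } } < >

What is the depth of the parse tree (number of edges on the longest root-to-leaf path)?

[S [Q { [S [Q { }] [S [Q { [S [Q { }]] }]]] }] [S [Q < >]]]

7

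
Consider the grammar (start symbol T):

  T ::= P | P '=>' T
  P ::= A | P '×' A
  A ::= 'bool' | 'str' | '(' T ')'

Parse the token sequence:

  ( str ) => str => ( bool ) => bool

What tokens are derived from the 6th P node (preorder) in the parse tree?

bool

[T [P [A ( [T [P [A str]]] )]] => [T [P [A str]] => [T [P [A ( [T [P [A bool]]] )]] => [T [P [A bool]]]]]]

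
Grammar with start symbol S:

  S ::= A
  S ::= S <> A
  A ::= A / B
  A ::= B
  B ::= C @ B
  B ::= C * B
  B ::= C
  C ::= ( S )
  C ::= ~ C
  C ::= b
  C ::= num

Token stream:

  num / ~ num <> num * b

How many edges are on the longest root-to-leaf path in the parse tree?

[S [S [A [A [B [C num]]] / [B [C ~ [C num]]]]] <> [A [B [C num] * [B [C b]]]]]

6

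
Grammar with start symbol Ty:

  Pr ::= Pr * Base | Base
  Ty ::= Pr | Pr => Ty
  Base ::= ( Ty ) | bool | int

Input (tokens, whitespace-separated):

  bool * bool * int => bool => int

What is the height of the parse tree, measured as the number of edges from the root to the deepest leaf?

[Ty [Pr [Pr [Pr [Base bool]] * [Base bool]] * [Base int]] => [Ty [Pr [Base bool]] => [Ty [Pr [Base int]]]]]

5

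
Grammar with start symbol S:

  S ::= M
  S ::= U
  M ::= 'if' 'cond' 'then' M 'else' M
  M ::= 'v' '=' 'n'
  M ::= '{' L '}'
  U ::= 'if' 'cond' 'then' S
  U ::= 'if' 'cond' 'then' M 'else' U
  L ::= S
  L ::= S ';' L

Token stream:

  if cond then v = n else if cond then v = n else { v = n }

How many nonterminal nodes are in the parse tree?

[S [M if cond then [M v = n] else [M if cond then [M v = n] else [M { [L [S [M v = n]]] }]]]]

9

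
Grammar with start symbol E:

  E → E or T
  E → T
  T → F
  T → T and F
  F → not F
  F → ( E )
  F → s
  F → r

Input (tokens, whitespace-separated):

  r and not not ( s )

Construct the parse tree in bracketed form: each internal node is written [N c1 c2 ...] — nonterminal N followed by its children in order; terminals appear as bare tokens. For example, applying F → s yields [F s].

[E [T [T [F r]] and [F not [F not [F ( [E [T [F s]]] )]]]]]

E
T
T and F
F and F
r and F
r and not F
r and not not F
r and not not ( E )
r and not not ( T )
r and not not ( F )
r and not not ( s )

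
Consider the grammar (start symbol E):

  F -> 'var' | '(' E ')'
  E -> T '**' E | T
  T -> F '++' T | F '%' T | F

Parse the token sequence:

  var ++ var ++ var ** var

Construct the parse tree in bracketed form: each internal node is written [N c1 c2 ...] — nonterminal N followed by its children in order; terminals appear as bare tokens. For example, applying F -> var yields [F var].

E
T ** E
F ++ T ** E
var ++ T ** E
var ++ F ++ T ** E
var ++ var ++ T ** E
var ++ var ++ F ** E
var ++ var ++ var ** E
var ++ var ++ var ** T
var ++ var ++ var ** F
var ++ var ++ var ** var

[E [T [F var] ++ [T [F var] ++ [T [F var]]]] ** [E [T [F var]]]]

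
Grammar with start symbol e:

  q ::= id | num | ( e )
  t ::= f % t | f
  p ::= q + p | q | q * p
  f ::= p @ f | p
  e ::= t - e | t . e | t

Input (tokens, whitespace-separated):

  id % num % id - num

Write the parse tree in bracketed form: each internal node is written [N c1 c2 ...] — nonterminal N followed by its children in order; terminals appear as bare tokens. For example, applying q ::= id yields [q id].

[e [t [f [p [q id]]] % [t [f [p [q num]]] % [t [f [p [q id]]]]]] - [e [t [f [p [q num]]]]]]

e
t - e
f % t - e
p % t - e
q % t - e
id % t - e
id % f % t - e
id % p % t - e
id % q % t - e
id % num % t - e
id % num % f - e
id % num % p - e
id % num % q - e
id % num % id - e
id % num % id - t
id % num % id - f
id % num % id - p
id % num % id - q
id % num % id - num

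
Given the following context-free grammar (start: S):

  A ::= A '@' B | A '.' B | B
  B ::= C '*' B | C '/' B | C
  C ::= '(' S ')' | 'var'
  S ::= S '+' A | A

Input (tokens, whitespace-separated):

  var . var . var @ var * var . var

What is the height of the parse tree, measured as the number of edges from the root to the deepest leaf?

[S [A [A [A [A [A [B [C var]]] . [B [C var]]] . [B [C var]]] @ [B [C var] * [B [C var]]]] . [B [C var]]]]

8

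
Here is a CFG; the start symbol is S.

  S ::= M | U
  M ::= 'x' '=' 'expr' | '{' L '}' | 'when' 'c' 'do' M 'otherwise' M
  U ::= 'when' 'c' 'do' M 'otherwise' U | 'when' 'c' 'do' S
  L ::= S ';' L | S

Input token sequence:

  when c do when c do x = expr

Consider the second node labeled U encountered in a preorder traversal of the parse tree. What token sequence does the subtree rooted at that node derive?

[S [U when c do [S [U when c do [S [M x = expr]]]]]]

when c do x = expr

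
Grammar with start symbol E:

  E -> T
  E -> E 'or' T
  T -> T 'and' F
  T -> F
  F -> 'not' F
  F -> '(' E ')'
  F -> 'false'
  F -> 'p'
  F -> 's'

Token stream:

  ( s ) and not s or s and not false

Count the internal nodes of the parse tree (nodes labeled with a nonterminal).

[E [E [T [T [F ( [E [T [F s]]] )]] and [F not [F s]]]] or [T [T [F s]] and [F not [F false]]]]

15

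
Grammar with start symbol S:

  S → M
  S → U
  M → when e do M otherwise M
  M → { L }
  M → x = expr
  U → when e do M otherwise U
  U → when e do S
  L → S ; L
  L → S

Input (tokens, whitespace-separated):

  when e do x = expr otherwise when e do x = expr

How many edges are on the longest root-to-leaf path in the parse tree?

5

[S [U when e do [M x = expr] otherwise [U when e do [S [M x = expr]]]]]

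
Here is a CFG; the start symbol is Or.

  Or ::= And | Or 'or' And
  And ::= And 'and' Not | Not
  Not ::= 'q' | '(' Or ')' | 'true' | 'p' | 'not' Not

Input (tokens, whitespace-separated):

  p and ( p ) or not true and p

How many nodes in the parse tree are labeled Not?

[Or [Or [And [And [Not p]] and [Not ( [Or [And [Not p]]] )]]] or [And [And [Not not [Not true]]] and [Not p]]]

6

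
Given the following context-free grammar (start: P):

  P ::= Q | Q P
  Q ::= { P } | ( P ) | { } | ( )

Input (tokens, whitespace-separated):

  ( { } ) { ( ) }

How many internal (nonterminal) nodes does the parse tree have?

8

[P [Q ( [P [Q { }]] )] [P [Q { [P [Q ( )]] }]]]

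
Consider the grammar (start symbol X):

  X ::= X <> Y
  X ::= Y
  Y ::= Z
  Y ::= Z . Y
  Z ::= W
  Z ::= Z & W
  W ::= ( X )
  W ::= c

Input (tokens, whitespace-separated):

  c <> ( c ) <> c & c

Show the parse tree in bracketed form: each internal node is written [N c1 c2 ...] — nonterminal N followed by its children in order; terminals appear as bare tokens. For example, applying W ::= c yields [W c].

[X [X [X [Y [Z [W c]]]] <> [Y [Z [W ( [X [Y [Z [W c]]]] )]]]] <> [Y [Z [Z [W c]] & [W c]]]]

X
X <> Y
X <> Y <> Y
Y <> Y <> Y
Z <> Y <> Y
W <> Y <> Y
c <> Y <> Y
c <> Z <> Y
c <> W <> Y
c <> ( X ) <> Y
c <> ( Y ) <> Y
c <> ( Z ) <> Y
c <> ( W ) <> Y
c <> ( c ) <> Y
c <> ( c ) <> Z
c <> ( c ) <> Z & W
c <> ( c ) <> W & W
c <> ( c ) <> c & W
c <> ( c ) <> c & c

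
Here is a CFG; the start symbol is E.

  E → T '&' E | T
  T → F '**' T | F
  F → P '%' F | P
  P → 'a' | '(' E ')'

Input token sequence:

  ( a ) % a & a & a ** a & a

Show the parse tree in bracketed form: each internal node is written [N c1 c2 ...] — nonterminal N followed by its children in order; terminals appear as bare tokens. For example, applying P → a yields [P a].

[E [T [F [P ( [E [T [F [P a]]]] )] % [F [P a]]]] & [E [T [F [P a]]] & [E [T [F [P a]] ** [T [F [P a]]]] & [E [T [F [P a]]]]]]]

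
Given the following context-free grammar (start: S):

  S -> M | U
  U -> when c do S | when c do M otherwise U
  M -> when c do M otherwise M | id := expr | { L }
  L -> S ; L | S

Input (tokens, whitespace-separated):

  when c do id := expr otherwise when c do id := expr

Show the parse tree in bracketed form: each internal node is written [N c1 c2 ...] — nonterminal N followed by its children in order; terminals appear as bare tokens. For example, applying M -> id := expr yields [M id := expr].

[S [U when c do [M id := expr] otherwise [U when c do [S [M id := expr]]]]]

S
U
when c do M otherwise U
when c do id := expr otherwise U
when c do id := expr otherwise when c do S
when c do id := expr otherwise when c do M
when c do id := expr otherwise when c do id := expr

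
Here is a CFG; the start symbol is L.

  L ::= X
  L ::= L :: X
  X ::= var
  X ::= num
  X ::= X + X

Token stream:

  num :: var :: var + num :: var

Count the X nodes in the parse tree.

[L [L [L [L [X num]] :: [X var]] :: [X [X var] + [X num]]] :: [X var]]

6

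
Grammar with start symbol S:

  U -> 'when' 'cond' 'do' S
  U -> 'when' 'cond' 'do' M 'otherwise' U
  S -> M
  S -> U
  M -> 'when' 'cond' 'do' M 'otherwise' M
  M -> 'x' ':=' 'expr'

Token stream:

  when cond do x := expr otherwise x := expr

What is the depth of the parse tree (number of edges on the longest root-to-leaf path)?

3

[S [M when cond do [M x := expr] otherwise [M x := expr]]]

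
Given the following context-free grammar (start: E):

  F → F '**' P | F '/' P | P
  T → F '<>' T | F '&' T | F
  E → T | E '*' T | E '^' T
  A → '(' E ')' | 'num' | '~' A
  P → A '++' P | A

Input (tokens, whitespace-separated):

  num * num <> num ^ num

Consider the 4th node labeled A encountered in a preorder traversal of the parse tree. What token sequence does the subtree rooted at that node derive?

num

[E [E [E [T [F [P [A num]]]]] * [T [F [P [A num]]] <> [T [F [P [A num]]]]]] ^ [T [F [P [A num]]]]]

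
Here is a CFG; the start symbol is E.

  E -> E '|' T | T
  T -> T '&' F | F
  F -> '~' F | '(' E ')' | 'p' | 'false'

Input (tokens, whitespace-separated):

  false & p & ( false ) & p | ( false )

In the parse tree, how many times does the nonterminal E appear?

[E [E [T [T [T [T [F false]] & [F p]] & [F ( [E [T [F false]]] )]] & [F p]]] | [T [F ( [E [T [F false]]] )]]]

4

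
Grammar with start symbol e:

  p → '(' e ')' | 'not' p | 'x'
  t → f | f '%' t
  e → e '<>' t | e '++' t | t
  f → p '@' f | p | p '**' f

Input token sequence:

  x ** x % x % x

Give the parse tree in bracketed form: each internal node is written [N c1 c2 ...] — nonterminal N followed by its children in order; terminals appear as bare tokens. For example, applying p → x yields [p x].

e
t
f % t
p ** f % t
x ** f % t
x ** p % t
x ** x % t
x ** x % f % t
x ** x % p % t
x ** x % x % t
x ** x % x % f
x ** x % x % p
x ** x % x % x

[e [t [f [p x] ** [f [p x]]] % [t [f [p x]] % [t [f [p x]]]]]]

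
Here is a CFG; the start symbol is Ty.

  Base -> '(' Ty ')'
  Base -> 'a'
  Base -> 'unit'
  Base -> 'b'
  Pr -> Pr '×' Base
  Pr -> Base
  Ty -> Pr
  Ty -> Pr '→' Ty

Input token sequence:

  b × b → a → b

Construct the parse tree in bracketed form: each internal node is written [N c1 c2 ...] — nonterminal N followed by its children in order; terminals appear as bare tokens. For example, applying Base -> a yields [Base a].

[Ty [Pr [Pr [Base b]] × [Base b]] → [Ty [Pr [Base a]] → [Ty [Pr [Base b]]]]]

Ty
Pr → Ty
Pr × Base → Ty
Base × Base → Ty
b × Base → Ty
b × b → Ty
b × b → Pr → Ty
b × b → Base → Ty
b × b → a → Ty
b × b → a → Pr
b × b → a → Base
b × b → a → b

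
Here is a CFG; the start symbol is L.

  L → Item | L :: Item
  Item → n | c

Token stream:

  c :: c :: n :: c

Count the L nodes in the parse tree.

[L [L [L [L [Item c]] :: [Item c]] :: [Item n]] :: [Item c]]

4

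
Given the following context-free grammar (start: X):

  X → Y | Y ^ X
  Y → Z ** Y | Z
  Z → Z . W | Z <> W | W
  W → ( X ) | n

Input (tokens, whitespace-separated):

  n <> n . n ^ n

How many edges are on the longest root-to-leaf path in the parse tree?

[X [Y [Z [Z [Z [W n]] <> [W n]] . [W n]]] ^ [X [Y [Z [W n]]]]]

6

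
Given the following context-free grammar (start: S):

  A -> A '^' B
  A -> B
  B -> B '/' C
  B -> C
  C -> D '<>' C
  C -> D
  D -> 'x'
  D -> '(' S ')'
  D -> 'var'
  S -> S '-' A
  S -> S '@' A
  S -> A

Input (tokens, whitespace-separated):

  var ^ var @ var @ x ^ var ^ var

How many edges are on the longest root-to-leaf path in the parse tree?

8

[S [S [S [A [A [B [C [D var]]]] ^ [B [C [D var]]]]] @ [A [B [C [D var]]]]] @ [A [A [A [B [C [D x]]]] ^ [B [C [D var]]]] ^ [B [C [D var]]]]]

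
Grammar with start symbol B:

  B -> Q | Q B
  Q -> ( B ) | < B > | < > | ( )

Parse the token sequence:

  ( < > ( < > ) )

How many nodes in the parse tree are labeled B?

[B [Q ( [B [Q < >] [B [Q ( [B [Q < >]] )]]] )]]

4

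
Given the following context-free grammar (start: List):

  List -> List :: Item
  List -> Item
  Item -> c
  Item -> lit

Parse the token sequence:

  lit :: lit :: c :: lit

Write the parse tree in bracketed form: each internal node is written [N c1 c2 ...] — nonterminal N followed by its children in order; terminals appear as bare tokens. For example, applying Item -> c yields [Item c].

List
List :: Item
List :: Item :: Item
List :: Item :: Item :: Item
Item :: Item :: Item :: Item
lit :: Item :: Item :: Item
lit :: lit :: Item :: Item
lit :: lit :: c :: Item
lit :: lit :: c :: lit

[List [List [List [List [Item lit]] :: [Item lit]] :: [Item c]] :: [Item lit]]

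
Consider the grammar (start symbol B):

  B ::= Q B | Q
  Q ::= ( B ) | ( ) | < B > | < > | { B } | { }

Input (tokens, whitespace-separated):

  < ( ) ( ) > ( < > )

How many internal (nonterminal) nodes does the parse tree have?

[B [Q < [B [Q ( )] [B [Q ( )]]] >] [B [Q ( [B [Q < >]] )]]]

10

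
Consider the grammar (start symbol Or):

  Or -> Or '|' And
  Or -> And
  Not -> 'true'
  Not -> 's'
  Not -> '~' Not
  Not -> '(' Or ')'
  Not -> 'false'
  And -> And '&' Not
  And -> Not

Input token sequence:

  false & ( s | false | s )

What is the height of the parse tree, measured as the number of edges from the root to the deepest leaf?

8

[Or [And [And [Not false]] & [Not ( [Or [Or [Or [And [Not s]]] | [And [Not false]]] | [And [Not s]]] )]]]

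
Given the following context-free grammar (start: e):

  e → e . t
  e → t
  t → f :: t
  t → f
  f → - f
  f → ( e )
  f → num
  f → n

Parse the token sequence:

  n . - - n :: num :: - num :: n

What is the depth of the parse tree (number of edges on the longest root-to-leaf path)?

[e [e [t [f n]]] . [t [f - [f - [f n]]] :: [t [f num] :: [t [f - [f num]] :: [t [f n]]]]]]

6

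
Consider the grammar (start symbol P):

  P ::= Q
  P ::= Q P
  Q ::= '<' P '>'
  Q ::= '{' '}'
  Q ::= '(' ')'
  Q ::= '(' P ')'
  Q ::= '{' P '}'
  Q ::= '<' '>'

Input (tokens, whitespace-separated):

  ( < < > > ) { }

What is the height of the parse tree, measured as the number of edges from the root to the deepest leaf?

6

[P [Q ( [P [Q < [P [Q < >]] >]] )] [P [Q { }]]]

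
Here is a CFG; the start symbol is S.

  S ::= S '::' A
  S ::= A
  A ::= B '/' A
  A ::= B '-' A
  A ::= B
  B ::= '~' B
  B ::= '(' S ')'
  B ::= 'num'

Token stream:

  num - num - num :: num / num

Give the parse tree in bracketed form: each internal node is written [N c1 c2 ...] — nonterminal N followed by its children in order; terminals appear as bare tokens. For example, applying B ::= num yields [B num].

[S [S [A [B num] - [A [B num] - [A [B num]]]]] :: [A [B num] / [A [B num]]]]

S
S :: A
A :: A
B - A :: A
num - A :: A
num - B - A :: A
num - num - A :: A
num - num - B :: A
num - num - num :: A
num - num - num :: B / A
num - num - num :: num / A
num - num - num :: num / B
num - num - num :: num / num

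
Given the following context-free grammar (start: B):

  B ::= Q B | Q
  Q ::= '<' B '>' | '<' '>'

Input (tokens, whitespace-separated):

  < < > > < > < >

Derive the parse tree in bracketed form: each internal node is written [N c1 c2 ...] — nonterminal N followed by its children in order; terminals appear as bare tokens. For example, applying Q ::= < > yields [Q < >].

[B [Q < [B [Q < >]] >] [B [Q < >] [B [Q < >]]]]

B
Q B
< B > B
< Q > B
< < > > B
< < > > Q B
< < > > < > B
< < > > < > Q
< < > > < > < >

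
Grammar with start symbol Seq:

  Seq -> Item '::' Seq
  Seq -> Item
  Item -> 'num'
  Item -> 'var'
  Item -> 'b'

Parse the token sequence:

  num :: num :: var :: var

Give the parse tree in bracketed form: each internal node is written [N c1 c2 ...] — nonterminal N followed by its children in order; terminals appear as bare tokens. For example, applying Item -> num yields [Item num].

[Seq [Item num] :: [Seq [Item num] :: [Seq [Item var] :: [Seq [Item var]]]]]

Seq
Item :: Seq
num :: Seq
num :: Item :: Seq
num :: num :: Seq
num :: num :: Item :: Seq
num :: num :: var :: Seq
num :: num :: var :: Item
num :: num :: var :: var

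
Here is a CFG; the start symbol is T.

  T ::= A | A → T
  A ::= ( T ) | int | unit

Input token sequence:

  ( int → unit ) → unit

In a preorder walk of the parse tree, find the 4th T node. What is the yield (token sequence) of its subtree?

unit

[T [A ( [T [A int] → [T [A unit]]] )] → [T [A unit]]]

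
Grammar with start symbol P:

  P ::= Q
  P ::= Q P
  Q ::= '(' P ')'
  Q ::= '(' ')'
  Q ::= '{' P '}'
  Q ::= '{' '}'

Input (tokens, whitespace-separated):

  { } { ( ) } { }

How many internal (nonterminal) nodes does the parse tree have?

[P [Q { }] [P [Q { [P [Q ( )]] }] [P [Q { }]]]]

8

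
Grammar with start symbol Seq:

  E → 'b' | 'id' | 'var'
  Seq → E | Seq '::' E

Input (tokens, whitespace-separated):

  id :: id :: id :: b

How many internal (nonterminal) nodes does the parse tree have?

8

[Seq [Seq [Seq [Seq [E id]] :: [E id]] :: [E id]] :: [E b]]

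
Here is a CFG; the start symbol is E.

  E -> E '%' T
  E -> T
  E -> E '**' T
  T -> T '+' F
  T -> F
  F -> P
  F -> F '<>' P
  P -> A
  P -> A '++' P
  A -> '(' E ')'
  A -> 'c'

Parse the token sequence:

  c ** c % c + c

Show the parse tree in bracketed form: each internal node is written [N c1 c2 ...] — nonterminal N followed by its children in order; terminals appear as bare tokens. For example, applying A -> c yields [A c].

E
E % T
E ** T % T
T ** T % T
F ** T % T
P ** T % T
A ** T % T
c ** T % T
c ** F % T
c ** P % T
c ** A % T
c ** c % T
c ** c % T + F
c ** c % F + F
c ** c % P + F
c ** c % A + F
c ** c % c + F
c ** c % c + P
c ** c % c + A
c ** c % c + c

[E [E [E [T [F [P [A c]]]]] ** [T [F [P [A c]]]]] % [T [T [F [P [A c]]]] + [F [P [A c]]]]]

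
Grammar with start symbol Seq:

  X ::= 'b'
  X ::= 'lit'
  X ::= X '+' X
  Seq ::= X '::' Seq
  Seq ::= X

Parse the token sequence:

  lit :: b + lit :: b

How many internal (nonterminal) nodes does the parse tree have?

[Seq [X lit] :: [Seq [X [X b] + [X lit]] :: [Seq [X b]]]]

8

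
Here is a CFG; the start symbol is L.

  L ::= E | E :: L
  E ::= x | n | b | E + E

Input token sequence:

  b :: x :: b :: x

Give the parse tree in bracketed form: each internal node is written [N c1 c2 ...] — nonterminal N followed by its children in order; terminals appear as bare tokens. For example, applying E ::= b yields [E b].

[L [E b] :: [L [E x] :: [L [E b] :: [L [E x]]]]]

L
E :: L
b :: L
b :: E :: L
b :: x :: L
b :: x :: E :: L
b :: x :: b :: L
b :: x :: b :: E
b :: x :: b :: x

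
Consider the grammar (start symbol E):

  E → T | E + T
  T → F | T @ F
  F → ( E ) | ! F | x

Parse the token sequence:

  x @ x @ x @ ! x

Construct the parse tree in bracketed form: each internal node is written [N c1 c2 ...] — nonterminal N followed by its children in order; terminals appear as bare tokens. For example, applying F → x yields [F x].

E
T
T @ F
T @ F @ F
T @ F @ F @ F
F @ F @ F @ F
x @ F @ F @ F
x @ x @ F @ F
x @ x @ x @ F
x @ x @ x @ ! F
x @ x @ x @ ! x

[E [T [T [T [T [F x]] @ [F x]] @ [F x]] @ [F ! [F x]]]]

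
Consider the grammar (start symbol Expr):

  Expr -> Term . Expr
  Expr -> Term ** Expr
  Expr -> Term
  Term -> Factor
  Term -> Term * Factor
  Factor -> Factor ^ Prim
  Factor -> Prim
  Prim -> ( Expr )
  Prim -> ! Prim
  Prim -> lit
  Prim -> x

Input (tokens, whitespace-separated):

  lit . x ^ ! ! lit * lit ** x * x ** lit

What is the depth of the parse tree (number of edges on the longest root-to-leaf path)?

8

[Expr [Term [Factor [Prim lit]]] . [Expr [Term [Term [Factor [Factor [Prim x]] ^ [Prim ! [Prim ! [Prim lit]]]]] * [Factor [Prim lit]]] ** [Expr [Term [Term [Factor [Prim x]]] * [Factor [Prim x]]] ** [Expr [Term [Factor [Prim lit]]]]]]]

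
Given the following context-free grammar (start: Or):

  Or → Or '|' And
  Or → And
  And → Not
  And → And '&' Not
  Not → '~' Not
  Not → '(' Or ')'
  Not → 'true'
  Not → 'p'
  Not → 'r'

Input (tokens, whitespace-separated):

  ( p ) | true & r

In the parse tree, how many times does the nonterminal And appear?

[Or [Or [And [Not ( [Or [And [Not p]]] )]]] | [And [And [Not true]] & [Not r]]]

4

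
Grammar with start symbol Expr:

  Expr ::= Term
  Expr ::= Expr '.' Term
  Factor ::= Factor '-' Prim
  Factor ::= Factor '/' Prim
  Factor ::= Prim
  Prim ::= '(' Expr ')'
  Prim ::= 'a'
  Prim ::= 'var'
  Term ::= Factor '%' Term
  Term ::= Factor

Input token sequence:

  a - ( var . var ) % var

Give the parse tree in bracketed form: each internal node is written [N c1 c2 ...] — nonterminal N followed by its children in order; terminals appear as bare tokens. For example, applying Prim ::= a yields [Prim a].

Expr
Term
Factor % Term
Factor - Prim % Term
Prim - Prim % Term
a - Prim % Term
a - ( Expr ) % Term
a - ( Expr . Term ) % Term
a - ( Term . Term ) % Term
a - ( Factor . Term ) % Term
a - ( Prim . Term ) % Term
a - ( var . Term ) % Term
a - ( var . Factor ) % Term
a - ( var . Prim ) % Term
a - ( var . var ) % Term
a - ( var . var ) % Factor
a - ( var . var ) % Prim
a - ( var . var ) % var

[Expr [Term [Factor [Factor [Prim a]] - [Prim ( [Expr [Expr [Term [Factor [Prim var]]]] . [Term [Factor [Prim var]]]] )]] % [Term [Factor [Prim var]]]]]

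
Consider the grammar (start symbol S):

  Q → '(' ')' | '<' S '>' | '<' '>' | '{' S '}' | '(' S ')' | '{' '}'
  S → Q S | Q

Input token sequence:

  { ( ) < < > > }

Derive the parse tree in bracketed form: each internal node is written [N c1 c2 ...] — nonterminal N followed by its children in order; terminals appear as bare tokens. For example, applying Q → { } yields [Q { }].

S
Q
{ S }
{ Q S }
{ ( ) S }
{ ( ) Q }
{ ( ) < S > }
{ ( ) < Q > }
{ ( ) < < > > }

[S [Q { [S [Q ( )] [S [Q < [S [Q < >]] >]]] }]]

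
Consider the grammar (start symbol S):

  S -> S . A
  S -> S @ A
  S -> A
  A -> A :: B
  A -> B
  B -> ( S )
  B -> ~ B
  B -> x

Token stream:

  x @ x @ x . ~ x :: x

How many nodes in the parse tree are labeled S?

[S [S [S [S [A [B x]]] @ [A [B x]]] @ [A [B x]]] . [A [A [B ~ [B x]]] :: [B x]]]

4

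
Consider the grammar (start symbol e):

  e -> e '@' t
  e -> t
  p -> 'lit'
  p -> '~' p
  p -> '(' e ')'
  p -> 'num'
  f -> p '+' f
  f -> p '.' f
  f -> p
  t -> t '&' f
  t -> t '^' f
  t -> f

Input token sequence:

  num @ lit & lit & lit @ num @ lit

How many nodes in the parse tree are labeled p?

6

[e [e [e [e [t [f [p num]]]] @ [t [t [t [f [p lit]]] & [f [p lit]]] & [f [p lit]]]] @ [t [f [p num]]]] @ [t [f [p lit]]]]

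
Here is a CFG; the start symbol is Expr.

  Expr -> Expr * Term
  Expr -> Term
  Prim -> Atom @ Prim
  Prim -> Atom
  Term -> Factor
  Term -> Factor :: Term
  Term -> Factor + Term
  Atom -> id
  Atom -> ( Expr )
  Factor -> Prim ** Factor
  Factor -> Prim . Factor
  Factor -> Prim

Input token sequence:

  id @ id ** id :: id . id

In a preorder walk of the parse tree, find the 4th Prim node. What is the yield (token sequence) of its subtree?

id

[Expr [Term [Factor [Prim [Atom id] @ [Prim [Atom id]]] ** [Factor [Prim [Atom id]]]] :: [Term [Factor [Prim [Atom id]] . [Factor [Prim [Atom id]]]]]]]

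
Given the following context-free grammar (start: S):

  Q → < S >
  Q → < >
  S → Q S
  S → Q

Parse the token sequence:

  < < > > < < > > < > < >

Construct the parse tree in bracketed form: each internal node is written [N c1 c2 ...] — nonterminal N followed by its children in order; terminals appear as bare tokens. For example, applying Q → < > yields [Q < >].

[S [Q < [S [Q < >]] >] [S [Q < [S [Q < >]] >] [S [Q < >] [S [Q < >]]]]]

S
Q S
< S > S
< Q > S
< < > > S
< < > > Q S
< < > > < S > S
< < > > < Q > S
< < > > < < > > S
< < > > < < > > Q S
< < > > < < > > < > S
< < > > < < > > < > Q
< < > > < < > > < > < >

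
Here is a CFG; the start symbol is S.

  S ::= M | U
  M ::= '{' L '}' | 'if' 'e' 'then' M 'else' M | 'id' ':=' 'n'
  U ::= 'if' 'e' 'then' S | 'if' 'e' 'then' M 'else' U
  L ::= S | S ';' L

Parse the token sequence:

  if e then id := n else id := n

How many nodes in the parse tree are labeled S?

1

[S [M if e then [M id := n] else [M id := n]]]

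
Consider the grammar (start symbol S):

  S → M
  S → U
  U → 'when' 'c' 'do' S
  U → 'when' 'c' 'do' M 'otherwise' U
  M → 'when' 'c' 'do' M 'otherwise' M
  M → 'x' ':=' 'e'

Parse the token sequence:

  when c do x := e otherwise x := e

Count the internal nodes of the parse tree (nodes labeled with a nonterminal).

[S [M when c do [M x := e] otherwise [M x := e]]]

4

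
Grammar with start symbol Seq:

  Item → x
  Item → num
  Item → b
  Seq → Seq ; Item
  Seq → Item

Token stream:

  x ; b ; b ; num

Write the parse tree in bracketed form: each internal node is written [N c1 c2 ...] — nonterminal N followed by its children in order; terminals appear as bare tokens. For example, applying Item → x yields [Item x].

[Seq [Seq [Seq [Seq [Item x]] ; [Item b]] ; [Item b]] ; [Item num]]

Seq
Seq ; Item
Seq ; Item ; Item
Seq ; Item ; Item ; Item
Item ; Item ; Item ; Item
x ; Item ; Item ; Item
x ; b ; Item ; Item
x ; b ; b ; Item
x ; b ; b ; num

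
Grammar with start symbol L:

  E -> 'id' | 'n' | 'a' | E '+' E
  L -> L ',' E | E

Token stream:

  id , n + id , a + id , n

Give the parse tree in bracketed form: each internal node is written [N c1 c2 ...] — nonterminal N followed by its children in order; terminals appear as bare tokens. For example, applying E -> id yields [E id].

[L [L [L [L [E id]] , [E [E n] + [E id]]] , [E [E a] + [E id]]] , [E n]]

L
L , E
L , E , E
L , E , E , E
E , E , E , E
id , E , E , E
id , E + E , E , E
id , n + E , E , E
id , n + id , E , E
id , n + id , E + E , E
id , n + id , a + E , E
id , n + id , a + id , E
id , n + id , a + id , n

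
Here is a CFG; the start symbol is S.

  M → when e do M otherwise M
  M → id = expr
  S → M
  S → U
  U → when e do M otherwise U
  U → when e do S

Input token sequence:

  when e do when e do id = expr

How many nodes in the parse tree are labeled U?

2

[S [U when e do [S [U when e do [S [M id = expr]]]]]]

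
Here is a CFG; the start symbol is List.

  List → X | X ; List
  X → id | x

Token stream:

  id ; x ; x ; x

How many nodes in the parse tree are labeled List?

[List [X id] ; [List [X x] ; [List [X x] ; [List [X x]]]]]

4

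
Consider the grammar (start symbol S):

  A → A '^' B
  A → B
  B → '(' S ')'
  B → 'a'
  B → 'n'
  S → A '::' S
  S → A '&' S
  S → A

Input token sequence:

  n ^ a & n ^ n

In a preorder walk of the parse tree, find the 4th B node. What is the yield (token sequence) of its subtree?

[S [A [A [B n]] ^ [B a]] & [S [A [A [B n]] ^ [B n]]]]

n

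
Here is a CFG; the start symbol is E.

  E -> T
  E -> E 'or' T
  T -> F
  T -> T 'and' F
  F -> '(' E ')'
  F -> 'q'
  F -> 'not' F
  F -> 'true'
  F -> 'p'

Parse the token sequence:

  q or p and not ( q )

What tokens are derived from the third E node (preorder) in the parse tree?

q

[E [E [T [F q]]] or [T [T [F p]] and [F not [F ( [E [T [F q]]] )]]]]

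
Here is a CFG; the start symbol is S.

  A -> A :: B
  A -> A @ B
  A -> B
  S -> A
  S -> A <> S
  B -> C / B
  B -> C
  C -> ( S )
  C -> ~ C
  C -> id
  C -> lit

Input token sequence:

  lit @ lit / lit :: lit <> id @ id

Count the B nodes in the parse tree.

[S [A [A [A [B [C lit]]] @ [B [C lit] / [B [C lit]]]] :: [B [C lit]]] <> [S [A [A [B [C id]]] @ [B [C id]]]]]

6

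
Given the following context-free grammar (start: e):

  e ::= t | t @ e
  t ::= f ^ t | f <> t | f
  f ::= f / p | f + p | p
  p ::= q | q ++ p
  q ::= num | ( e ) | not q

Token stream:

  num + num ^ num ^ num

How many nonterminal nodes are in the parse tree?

[e [t [f [f [p [q num]]] + [p [q num]]] ^ [t [f [p [q num]]] ^ [t [f [p [q num]]]]]]]

16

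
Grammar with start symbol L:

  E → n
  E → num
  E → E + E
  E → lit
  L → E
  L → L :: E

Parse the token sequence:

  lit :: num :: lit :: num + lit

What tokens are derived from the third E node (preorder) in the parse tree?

lit

[L [L [L [L [E lit]] :: [E num]] :: [E lit]] :: [E [E num] + [E lit]]]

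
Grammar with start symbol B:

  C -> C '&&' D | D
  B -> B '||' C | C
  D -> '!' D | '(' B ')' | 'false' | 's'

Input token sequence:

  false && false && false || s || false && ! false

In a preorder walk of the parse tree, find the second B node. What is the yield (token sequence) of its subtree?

false && false && false || s

[B [B [B [C [C [C [D false]] && [D false]] && [D false]]] || [C [D s]]] || [C [C [D false]] && [D ! [D false]]]]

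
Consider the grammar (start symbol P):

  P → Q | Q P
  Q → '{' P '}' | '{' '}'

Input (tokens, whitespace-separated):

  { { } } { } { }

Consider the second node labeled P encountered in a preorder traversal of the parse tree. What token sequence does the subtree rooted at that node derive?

[P [Q { [P [Q { }]] }] [P [Q { }] [P [Q { }]]]]

{ }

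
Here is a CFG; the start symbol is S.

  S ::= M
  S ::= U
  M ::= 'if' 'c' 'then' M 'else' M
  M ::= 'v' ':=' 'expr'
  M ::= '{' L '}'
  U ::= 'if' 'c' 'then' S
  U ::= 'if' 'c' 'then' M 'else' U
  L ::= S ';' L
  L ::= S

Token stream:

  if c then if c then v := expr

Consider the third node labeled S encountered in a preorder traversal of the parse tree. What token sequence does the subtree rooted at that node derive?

[S [U if c then [S [U if c then [S [M v := expr]]]]]]

v := expr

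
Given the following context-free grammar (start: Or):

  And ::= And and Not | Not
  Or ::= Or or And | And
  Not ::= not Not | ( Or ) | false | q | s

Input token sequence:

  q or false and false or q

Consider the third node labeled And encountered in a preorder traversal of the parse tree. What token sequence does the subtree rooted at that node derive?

false

[Or [Or [Or [And [Not q]]] or [And [And [Not false]] and [Not false]]] or [And [Not q]]]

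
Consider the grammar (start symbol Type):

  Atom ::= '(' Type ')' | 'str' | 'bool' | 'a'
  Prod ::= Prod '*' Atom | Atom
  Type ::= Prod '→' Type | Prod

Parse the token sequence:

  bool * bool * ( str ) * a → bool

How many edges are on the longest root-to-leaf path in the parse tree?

7

[Type [Prod [Prod [Prod [Prod [Atom bool]] * [Atom bool]] * [Atom ( [Type [Prod [Atom str]]] )]] * [Atom a]] → [Type [Prod [Atom bool]]]]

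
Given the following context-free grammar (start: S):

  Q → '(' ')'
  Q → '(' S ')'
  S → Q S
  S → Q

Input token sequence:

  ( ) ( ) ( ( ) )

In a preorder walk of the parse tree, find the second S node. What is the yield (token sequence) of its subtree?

( ) ( ( ) )

[S [Q ( )] [S [Q ( )] [S [Q ( [S [Q ( )]] )]]]]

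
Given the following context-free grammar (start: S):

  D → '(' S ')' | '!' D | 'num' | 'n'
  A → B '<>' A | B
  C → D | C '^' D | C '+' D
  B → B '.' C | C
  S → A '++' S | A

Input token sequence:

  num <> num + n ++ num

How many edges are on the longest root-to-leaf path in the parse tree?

7

[S [A [B [C [D num]]] <> [A [B [C [C [D num]] + [D n]]]]] ++ [S [A [B [C [D num]]]]]]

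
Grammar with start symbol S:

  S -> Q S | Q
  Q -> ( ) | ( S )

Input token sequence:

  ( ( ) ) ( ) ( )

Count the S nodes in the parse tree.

4

[S [Q ( [S [Q ( )]] )] [S [Q ( )] [S [Q ( )]]]]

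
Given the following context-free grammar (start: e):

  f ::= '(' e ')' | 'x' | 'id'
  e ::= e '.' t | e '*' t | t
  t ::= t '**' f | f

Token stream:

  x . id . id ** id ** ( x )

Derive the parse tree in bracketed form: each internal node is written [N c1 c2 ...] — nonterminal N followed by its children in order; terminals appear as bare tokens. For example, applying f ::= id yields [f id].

e
e . t
e . t . t
t . t . t
f . t . t
x . t . t
x . f . t
x . id . t
x . id . t ** f
x . id . t ** f ** f
x . id . f ** f ** f
x . id . id ** f ** f
x . id . id ** id ** f
x . id . id ** id ** ( e )
x . id . id ** id ** ( t )
x . id . id ** id ** ( f )
x . id . id ** id ** ( x )

[e [e [e [t [f x]]] . [t [f id]]] . [t [t [t [f id]] ** [f id]] ** [f ( [e [t [f x]]] )]]]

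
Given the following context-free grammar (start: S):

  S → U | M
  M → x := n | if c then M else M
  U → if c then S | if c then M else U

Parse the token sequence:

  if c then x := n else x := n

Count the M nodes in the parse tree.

[S [M if c then [M x := n] else [M x := n]]]

3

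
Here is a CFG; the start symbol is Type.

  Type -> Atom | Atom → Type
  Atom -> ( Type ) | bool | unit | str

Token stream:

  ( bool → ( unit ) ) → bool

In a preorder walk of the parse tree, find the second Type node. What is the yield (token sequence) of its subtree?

bool → ( unit )

[Type [Atom ( [Type [Atom bool] → [Type [Atom ( [Type [Atom unit]] )]]] )] → [Type [Atom bool]]]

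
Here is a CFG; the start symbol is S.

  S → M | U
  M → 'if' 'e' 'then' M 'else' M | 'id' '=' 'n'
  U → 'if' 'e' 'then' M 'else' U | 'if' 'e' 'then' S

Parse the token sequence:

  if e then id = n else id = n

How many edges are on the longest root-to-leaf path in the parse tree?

[S [M if e then [M id = n] else [M id = n]]]

3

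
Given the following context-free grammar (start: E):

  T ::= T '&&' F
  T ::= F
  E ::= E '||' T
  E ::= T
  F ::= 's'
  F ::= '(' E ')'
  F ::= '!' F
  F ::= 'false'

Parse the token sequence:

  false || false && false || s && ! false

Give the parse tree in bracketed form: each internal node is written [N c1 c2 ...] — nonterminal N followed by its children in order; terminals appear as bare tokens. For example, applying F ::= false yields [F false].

E
E || T
E || T || T
T || T || T
F || T || T
false || T || T
false || T && F || T
false || F && F || T
false || false && F || T
false || false && false || T
false || false && false || T && F
false || false && false || F && F
false || false && false || s && F
false || false && false || s && ! F
false || false && false || s && ! false

[E [E [E [T [F false]]] || [T [T [F false]] && [F false]]] || [T [T [F s]] && [F ! [F false]]]]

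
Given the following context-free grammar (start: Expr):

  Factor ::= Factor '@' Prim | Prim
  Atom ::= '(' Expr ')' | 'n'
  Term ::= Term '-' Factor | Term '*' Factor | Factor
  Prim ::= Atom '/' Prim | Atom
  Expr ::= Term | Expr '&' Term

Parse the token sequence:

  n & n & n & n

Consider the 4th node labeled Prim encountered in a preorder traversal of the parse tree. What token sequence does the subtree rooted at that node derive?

n

[Expr [Expr [Expr [Expr [Term [Factor [Prim [Atom n]]]]] & [Term [Factor [Prim [Atom n]]]]] & [Term [Factor [Prim [Atom n]]]]] & [Term [Factor [Prim [Atom n]]]]]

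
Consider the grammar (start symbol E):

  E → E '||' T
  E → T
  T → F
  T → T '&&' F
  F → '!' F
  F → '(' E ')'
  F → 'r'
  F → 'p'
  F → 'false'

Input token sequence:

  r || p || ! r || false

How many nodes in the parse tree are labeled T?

[E [E [E [E [T [F r]]] || [T [F p]]] || [T [F ! [F r]]]] || [T [F false]]]

4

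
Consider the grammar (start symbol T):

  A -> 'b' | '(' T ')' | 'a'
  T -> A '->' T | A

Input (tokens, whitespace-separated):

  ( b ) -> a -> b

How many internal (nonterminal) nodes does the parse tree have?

[T [A ( [T [A b]] )] -> [T [A a] -> [T [A b]]]]

8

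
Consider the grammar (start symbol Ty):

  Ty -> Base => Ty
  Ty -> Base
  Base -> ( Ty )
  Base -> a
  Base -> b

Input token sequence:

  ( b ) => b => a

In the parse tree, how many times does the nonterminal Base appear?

4

[Ty [Base ( [Ty [Base b]] )] => [Ty [Base b] => [Ty [Base a]]]]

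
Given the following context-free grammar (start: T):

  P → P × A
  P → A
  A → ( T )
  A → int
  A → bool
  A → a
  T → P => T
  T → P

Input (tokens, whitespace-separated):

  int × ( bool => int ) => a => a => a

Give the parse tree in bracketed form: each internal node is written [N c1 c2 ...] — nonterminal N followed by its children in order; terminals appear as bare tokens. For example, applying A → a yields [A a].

T
P => T
P × A => T
A × A => T
int × A => T
int × ( T ) => T
int × ( P => T ) => T
int × ( A => T ) => T
int × ( bool => T ) => T
int × ( bool => P ) => T
int × ( bool => A ) => T
int × ( bool => int ) => T
int × ( bool => int ) => P => T
int × ( bool => int ) => A => T
int × ( bool => int ) => a => T
int × ( bool => int ) => a => P => T
int × ( bool => int ) => a => A => T
int × ( bool => int ) => a => a => T
int × ( bool => int ) => a => a => P
int × ( bool => int ) => a => a => A
int × ( bool => int ) => a => a => a

[T [P [P [A int]] × [A ( [T [P [A bool]] => [T [P [A int]]]] )]] => [T [P [A a]] => [T [P [A a]] => [T [P [A a]]]]]]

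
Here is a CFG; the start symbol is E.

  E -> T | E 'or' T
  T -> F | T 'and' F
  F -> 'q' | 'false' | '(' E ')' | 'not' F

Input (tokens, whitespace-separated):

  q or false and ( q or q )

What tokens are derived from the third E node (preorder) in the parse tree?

[E [E [T [F q]]] or [T [T [F false]] and [F ( [E [E [T [F q]]] or [T [F q]]] )]]]

q or q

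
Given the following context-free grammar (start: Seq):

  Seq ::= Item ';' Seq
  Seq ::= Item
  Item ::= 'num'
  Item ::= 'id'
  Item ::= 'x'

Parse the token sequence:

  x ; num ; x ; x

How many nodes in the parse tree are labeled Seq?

4

[Seq [Item x] ; [Seq [Item num] ; [Seq [Item x] ; [Seq [Item x]]]]]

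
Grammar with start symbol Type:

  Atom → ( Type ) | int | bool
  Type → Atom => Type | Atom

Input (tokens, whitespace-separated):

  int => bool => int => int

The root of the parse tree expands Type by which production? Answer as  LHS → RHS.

Type → Atom => Type

[Type [Atom int] => [Type [Atom bool] => [Type [Atom int] => [Type [Atom int]]]]]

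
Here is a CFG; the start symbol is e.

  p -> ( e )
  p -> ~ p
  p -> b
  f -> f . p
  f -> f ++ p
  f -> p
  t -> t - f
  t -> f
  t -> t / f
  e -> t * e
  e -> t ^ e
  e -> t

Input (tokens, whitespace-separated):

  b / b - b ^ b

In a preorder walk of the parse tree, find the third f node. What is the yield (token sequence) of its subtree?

b

[e [t [t [t [f [p b]]] / [f [p b]]] - [f [p b]]] ^ [e [t [f [p b]]]]]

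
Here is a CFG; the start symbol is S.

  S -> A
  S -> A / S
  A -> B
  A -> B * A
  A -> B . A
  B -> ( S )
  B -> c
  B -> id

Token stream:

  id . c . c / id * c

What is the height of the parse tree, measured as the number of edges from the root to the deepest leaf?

5

[S [A [B id] . [A [B c] . [A [B c]]]] / [S [A [B id] * [A [B c]]]]]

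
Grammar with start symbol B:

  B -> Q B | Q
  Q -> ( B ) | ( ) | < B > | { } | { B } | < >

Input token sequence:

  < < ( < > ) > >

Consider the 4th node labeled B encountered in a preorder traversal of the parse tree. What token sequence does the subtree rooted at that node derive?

< >

[B [Q < [B [Q < [B [Q ( [B [Q < >]] )]] >]] >]]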